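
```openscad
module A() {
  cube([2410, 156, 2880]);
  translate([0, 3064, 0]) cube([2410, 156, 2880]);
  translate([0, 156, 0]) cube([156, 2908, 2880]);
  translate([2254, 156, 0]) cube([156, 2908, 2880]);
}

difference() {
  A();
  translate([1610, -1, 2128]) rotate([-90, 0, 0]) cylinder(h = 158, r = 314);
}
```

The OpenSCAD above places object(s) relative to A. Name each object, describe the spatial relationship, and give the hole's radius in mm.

A is a house frame. The house frame has a circular hole through its front wall. The hole's radius is 314 mm.

The subtracted cylinder has r = 314 mm.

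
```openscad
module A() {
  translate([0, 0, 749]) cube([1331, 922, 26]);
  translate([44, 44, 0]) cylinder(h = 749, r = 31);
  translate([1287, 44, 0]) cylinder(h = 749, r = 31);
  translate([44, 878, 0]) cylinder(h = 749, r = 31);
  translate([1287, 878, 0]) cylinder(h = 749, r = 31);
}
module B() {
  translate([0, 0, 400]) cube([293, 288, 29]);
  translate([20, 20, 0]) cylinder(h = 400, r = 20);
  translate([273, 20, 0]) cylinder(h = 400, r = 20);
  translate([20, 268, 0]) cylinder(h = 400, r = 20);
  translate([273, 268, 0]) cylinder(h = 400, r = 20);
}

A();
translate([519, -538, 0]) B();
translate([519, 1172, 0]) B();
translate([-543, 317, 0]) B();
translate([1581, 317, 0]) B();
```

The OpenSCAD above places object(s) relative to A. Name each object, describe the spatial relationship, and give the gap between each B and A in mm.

A is a table. B is a stool. Four stools sit around the table at the −y, +y, −x, +x sides. The gap between each stool and the table is 250 mm.

Each stool's nearest face is 250 mm from the table's bounding box.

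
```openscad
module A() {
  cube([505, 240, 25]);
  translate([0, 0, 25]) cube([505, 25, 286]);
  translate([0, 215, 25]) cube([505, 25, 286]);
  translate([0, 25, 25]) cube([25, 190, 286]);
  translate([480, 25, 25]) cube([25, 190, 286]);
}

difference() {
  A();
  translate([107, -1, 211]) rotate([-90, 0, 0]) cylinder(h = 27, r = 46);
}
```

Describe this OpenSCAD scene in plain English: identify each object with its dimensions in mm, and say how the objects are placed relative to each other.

A is an open storage box with external size 505×240×311 mm and wall thickness 25 mm (the base is also 25 mm thick). The base covers the whole footprint; the four walls stand on the base, with the y-facing walls full-width and the x-facing walls fitting between their inner faces.

The open box has a circular hole of radius 46 mm through its front wall, centred at (x = 107, z = 211).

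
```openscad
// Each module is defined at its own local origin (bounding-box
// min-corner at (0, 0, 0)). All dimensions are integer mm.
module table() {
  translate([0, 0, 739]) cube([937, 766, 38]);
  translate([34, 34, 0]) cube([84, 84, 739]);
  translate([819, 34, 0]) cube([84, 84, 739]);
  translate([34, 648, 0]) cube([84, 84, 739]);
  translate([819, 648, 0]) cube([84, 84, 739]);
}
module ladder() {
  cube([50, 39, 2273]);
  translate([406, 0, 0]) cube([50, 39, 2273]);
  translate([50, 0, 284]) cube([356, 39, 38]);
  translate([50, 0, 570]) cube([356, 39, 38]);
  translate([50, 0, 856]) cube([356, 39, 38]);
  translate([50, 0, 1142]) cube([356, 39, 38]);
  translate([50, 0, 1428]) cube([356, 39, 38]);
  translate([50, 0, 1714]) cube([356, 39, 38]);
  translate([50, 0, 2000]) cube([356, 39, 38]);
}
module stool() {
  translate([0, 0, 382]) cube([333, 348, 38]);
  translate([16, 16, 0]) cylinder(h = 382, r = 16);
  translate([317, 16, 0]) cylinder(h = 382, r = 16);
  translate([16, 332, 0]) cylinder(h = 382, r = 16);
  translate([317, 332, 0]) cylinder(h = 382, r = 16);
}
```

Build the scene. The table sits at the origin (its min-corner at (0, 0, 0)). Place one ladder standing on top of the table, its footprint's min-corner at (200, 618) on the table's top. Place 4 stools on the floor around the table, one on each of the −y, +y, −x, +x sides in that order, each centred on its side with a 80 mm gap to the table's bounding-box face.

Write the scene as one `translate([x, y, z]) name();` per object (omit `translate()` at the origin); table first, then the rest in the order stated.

table();
translate([200, 618, 777]) ladder();
translate([302, -428, 0]) stool();
translate([302, 846, 0]) stool();
translate([-413, 209, 0]) stool();
translate([1017, 209, 0]) stool();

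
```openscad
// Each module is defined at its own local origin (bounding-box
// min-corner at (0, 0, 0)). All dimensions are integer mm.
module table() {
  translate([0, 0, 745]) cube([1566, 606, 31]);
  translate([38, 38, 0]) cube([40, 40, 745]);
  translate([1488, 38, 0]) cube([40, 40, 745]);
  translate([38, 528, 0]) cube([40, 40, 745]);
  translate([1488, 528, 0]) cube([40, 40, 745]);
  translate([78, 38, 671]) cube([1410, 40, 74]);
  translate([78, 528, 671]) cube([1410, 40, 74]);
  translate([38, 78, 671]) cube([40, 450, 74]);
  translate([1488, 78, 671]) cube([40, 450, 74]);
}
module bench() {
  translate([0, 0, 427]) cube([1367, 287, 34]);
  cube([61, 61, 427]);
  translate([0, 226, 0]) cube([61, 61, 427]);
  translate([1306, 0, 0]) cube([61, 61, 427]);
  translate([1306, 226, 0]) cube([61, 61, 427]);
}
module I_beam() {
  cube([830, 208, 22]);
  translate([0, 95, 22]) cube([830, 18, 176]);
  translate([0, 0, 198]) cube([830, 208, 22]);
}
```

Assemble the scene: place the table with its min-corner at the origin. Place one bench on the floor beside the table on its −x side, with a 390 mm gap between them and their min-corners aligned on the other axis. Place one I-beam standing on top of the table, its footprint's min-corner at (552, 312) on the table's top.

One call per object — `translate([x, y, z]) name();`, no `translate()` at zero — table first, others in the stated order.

table();
translate([-1757, 0, 0]) bench();
translate([552, 312, 776]) I_beam();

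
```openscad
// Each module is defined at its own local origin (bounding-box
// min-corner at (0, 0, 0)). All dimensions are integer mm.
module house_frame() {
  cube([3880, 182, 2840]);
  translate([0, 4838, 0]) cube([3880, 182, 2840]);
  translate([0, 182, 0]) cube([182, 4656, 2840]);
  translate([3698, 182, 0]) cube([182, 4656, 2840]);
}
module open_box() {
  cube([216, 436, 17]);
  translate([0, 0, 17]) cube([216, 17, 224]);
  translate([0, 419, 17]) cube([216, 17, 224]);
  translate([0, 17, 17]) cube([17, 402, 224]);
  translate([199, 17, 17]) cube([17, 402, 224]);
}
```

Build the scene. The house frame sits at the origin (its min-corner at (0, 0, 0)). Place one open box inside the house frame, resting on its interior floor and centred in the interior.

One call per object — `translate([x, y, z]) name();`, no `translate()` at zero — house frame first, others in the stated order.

house_frame();
translate([1832, 2292, 0]) open_box();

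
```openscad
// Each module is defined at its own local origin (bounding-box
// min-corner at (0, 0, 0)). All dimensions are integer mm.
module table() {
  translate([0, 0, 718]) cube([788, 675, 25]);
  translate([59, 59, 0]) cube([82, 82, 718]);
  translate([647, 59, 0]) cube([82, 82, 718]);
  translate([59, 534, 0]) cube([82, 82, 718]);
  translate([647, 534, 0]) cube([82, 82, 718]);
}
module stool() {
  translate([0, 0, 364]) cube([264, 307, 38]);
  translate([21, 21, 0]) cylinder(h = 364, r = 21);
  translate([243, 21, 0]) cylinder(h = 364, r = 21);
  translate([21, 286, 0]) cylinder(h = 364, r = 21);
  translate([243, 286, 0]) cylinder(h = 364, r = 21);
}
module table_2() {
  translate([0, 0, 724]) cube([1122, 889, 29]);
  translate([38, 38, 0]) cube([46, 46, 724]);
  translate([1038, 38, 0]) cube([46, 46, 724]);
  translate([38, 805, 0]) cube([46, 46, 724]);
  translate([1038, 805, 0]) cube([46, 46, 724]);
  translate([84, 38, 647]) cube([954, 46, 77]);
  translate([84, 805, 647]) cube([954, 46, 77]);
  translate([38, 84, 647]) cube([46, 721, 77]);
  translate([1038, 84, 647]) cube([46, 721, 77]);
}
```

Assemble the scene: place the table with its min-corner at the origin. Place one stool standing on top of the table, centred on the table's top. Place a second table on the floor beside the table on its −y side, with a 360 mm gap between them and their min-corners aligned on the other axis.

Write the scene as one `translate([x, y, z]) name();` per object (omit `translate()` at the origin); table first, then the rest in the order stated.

table();
translate([262, 184, 743]) stool();
translate([0, -1249, 0]) table_2();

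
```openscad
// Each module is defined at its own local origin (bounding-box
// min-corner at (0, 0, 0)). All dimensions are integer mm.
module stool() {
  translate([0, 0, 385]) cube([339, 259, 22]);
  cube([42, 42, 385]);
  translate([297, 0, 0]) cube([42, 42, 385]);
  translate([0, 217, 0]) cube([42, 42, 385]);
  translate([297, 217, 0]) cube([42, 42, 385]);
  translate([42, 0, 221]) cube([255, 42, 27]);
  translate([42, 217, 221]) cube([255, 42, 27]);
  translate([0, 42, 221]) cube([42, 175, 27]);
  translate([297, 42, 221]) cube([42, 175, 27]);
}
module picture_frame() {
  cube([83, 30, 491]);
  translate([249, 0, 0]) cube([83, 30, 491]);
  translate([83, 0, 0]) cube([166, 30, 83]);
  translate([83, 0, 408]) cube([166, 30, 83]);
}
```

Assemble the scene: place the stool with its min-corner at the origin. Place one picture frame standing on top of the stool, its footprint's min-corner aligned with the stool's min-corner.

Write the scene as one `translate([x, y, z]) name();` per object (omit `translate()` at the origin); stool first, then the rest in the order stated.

stool();
translate([0, 0, 407]) picture_frame();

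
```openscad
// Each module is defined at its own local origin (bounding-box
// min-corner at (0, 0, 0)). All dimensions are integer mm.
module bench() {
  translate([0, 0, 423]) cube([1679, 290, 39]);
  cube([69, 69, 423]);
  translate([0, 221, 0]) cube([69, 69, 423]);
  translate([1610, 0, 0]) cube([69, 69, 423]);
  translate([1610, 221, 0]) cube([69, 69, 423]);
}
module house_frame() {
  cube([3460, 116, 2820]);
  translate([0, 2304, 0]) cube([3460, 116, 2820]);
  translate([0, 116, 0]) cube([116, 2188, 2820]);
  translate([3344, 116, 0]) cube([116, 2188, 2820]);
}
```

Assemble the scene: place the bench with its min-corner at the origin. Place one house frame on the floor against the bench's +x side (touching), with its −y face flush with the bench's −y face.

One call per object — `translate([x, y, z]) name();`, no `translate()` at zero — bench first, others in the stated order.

bench();
translate([1679, 0, 0]) house_frame();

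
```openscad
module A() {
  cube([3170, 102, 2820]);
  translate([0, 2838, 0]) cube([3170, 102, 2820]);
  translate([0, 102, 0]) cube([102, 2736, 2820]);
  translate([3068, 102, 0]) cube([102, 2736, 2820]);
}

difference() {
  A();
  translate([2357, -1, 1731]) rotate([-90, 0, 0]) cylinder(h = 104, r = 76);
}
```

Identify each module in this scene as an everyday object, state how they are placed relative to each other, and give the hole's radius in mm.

The subtracted cylinder has r = 76 mm.

A is a house frame. The house frame has a circular hole through its front wall. The hole's radius is 76 mm.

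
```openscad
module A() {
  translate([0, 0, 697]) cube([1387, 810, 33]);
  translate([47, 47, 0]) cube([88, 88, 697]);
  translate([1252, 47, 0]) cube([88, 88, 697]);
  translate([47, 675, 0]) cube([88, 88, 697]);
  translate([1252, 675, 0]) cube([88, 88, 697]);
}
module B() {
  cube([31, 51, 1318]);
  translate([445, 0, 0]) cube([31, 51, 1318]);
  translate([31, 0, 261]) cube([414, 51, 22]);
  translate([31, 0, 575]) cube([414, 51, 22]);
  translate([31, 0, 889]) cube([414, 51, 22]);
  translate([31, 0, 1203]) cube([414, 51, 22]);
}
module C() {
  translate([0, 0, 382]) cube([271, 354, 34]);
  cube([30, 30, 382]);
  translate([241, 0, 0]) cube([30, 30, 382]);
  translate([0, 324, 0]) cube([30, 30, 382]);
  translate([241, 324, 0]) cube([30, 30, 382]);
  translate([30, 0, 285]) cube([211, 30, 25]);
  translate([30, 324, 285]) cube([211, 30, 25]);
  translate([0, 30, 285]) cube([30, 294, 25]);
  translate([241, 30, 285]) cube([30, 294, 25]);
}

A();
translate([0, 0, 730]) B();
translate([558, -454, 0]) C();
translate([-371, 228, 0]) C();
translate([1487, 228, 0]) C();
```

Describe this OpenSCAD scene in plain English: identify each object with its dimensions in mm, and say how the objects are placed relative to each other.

A is a table with a 1387×810 mm rectangular top, 33 mm thick, top surface at z = 730 mm, supported by four 88×88 mm square legs, each inset 47 mm from the nearest pair of top edges, running from the floor.

B is a straight ladder. Two 31×51 mm vertical rails, 1318 mm tall, stand 476 mm apart (outside-to-outside) with their front faces coplanar on the −y side. 4 rungs, each 51 mm deep and 22 mm tall, span between the inner faces of the rails, front faces flush with the rails. The lowest rung's underside is at z = 261 mm and rungs are spaced 314 mm apart (underside to underside).

C is a simple wooden stool: a rectangular seat 271 mm (x) by 354 mm (y), 34 mm thick, top face at z = 416 mm, on four square legs, each 30×30 mm in cross-section. The legs rest on z = 0, each flush with a corner of the seat. Four stretchers, 30 mm wide and 25 mm tall, connect adjacent legs with their undersides at z = 285 mm, each running between the inner faces of the legs it joins and aligned with the legs' outer faces on the other axis.

The ladder is on top of the table. Three stools sit around the table at the −y, −x, +x sides.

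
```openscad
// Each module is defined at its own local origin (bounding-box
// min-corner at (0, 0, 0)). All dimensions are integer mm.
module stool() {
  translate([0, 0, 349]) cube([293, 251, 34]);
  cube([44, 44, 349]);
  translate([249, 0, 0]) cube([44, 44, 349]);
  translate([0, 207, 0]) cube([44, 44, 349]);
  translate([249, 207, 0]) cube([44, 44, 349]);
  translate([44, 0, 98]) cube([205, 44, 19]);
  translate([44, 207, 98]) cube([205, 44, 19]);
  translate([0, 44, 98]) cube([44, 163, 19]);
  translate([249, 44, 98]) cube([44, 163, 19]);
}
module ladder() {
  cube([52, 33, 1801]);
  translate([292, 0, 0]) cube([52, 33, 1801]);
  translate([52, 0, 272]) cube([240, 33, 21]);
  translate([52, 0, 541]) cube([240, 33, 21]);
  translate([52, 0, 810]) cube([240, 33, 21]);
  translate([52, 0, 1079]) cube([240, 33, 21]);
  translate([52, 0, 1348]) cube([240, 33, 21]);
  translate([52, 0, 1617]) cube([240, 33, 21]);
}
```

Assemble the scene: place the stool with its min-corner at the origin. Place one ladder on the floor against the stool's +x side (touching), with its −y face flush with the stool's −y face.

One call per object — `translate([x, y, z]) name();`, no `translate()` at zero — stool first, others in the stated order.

stool();
translate([293, 0, 0]) ladder();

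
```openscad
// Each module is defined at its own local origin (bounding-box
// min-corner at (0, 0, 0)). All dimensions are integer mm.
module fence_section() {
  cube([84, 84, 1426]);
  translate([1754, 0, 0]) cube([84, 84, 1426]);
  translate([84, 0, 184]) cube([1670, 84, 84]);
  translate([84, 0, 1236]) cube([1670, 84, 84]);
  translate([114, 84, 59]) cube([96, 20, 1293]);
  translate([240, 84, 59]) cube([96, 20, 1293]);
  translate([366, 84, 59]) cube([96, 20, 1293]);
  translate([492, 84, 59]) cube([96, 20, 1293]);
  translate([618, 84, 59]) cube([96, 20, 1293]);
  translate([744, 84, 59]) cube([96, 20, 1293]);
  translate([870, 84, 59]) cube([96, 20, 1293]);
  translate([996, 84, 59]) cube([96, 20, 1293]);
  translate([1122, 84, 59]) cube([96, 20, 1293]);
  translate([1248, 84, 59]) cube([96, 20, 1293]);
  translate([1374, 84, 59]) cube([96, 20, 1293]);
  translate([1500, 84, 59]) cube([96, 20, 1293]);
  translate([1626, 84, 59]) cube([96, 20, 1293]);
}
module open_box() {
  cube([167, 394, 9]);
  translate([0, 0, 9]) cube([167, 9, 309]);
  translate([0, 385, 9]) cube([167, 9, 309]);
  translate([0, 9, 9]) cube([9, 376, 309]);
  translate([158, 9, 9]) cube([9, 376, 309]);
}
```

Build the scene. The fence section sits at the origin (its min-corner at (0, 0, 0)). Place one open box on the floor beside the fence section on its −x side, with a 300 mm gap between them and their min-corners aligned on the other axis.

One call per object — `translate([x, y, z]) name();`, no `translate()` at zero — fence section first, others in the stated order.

fence_section();
translate([-467, 0, 0]) open_box();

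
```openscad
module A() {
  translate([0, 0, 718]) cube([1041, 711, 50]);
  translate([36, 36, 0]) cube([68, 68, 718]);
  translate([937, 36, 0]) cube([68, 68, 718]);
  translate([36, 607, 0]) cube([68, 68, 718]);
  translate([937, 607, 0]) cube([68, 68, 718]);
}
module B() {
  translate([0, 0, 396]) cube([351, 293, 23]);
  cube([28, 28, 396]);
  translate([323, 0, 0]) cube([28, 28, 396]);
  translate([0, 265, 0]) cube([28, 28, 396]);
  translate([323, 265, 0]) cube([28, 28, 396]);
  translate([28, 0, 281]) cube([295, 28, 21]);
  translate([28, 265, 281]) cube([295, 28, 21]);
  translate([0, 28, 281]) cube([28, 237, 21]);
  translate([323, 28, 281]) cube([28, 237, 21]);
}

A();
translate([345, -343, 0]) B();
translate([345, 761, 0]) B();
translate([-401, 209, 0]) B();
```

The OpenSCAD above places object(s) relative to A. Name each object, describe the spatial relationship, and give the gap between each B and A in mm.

Each stool's nearest face is 50 mm from the table's bounding box.

A is a table. B is a stool. Three stools sit around the table at the −y, +y, −x sides. The gap between each stool and the table is 50 mm.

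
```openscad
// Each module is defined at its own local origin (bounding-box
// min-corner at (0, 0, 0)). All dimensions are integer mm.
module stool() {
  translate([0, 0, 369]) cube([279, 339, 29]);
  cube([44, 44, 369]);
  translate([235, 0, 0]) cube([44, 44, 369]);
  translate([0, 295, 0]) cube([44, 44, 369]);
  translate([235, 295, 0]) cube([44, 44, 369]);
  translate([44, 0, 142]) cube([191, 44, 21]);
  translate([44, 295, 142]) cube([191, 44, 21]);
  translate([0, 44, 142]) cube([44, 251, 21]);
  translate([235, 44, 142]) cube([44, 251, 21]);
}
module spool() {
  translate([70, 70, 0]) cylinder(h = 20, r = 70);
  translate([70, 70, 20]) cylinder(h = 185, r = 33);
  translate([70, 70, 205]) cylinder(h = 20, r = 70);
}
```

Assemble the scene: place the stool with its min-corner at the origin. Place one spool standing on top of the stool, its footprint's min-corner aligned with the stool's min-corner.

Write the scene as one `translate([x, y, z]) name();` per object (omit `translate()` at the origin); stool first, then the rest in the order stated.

stool();
translate([0, 0, 398]) spool();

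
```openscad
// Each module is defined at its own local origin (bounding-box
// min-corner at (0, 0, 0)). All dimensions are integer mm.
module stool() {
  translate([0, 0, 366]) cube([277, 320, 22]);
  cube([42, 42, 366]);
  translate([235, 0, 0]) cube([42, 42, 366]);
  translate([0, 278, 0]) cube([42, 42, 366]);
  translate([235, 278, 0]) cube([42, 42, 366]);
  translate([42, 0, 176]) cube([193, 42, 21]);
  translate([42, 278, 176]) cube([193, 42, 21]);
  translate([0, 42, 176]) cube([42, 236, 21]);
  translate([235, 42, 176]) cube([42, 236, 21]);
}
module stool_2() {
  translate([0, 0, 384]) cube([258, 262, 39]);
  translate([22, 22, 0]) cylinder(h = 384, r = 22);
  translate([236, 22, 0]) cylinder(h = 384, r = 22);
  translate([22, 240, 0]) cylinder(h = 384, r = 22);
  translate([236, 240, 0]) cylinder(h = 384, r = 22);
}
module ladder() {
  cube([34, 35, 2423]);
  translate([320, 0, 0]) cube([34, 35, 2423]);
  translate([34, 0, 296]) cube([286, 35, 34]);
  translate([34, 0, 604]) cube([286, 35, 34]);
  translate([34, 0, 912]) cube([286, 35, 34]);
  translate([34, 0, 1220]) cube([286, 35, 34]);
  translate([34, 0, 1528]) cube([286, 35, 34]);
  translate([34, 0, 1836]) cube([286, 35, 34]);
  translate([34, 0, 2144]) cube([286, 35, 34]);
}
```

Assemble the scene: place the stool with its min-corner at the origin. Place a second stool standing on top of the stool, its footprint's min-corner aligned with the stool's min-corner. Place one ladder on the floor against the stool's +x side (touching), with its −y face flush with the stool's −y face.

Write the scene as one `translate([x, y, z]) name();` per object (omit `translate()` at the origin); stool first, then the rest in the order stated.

stool();
translate([0, 0, 388]) stool_2();
translate([277, 0, 0]) ladder();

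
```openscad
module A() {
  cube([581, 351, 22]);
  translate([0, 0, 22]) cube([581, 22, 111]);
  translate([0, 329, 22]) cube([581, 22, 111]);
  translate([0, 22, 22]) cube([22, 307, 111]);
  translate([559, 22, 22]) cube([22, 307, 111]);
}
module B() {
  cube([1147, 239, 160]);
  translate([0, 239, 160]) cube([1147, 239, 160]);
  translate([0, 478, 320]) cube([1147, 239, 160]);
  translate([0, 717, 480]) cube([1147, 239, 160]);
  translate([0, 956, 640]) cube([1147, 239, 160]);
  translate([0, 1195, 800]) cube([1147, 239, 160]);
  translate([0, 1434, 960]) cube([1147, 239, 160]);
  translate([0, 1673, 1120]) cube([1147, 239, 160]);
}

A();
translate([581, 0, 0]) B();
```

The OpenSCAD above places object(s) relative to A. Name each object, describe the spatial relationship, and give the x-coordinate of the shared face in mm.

A is an open box. B is a staircase. The staircase is against the open box's +x side, with their −y faces flush. The x-coordinate of the shared face is 581 mm.

The open box's +x face and the staircase's −x face are both at x = 581 mm.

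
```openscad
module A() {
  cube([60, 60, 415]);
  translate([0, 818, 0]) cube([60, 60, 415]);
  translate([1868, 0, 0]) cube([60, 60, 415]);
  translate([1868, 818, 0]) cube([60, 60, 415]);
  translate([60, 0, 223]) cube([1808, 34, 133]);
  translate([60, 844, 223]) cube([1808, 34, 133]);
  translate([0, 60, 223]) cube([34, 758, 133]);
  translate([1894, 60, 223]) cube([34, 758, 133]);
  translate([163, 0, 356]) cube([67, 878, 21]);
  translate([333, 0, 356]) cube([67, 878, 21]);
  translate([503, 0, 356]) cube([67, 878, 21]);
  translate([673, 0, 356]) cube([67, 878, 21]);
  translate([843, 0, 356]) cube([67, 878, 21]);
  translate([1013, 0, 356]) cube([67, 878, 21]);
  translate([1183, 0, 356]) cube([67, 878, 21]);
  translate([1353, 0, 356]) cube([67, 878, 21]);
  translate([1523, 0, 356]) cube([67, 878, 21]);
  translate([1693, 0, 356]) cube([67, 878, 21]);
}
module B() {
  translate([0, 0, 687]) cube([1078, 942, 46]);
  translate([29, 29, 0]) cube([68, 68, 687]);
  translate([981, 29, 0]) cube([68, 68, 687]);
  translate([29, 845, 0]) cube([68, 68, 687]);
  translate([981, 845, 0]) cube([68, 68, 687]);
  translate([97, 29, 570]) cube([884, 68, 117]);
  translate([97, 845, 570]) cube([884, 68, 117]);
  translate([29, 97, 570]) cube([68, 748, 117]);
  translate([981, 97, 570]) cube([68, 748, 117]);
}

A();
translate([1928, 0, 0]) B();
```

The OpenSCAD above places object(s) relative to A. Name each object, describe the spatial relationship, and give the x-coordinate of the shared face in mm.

A is a bed frame. B is a table. The table is against the bed frame's +x side, with their −y faces flush. The x-coordinate of the shared face is 1928 mm.

The bed frame's +x face and the table's −x face are both at x = 1928 mm.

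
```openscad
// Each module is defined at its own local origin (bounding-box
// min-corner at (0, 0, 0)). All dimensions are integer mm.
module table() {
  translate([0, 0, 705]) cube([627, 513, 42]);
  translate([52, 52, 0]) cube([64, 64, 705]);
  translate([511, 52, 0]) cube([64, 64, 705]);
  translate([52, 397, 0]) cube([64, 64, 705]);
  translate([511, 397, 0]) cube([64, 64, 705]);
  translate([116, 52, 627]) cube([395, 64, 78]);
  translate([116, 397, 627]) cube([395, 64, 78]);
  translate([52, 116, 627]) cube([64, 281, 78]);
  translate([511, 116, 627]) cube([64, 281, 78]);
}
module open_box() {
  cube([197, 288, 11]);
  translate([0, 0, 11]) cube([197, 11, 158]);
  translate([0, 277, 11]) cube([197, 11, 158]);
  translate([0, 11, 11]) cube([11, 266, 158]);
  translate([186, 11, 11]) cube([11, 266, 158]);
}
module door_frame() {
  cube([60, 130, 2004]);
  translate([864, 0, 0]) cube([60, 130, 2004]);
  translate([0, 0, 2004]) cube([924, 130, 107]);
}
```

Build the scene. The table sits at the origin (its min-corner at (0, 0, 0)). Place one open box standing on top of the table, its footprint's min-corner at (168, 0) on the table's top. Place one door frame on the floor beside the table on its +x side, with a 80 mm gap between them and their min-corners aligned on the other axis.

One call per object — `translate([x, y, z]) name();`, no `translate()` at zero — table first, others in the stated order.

table();
translate([168, 0, 747]) open_box();
translate([707, 0, 0]) door_frame();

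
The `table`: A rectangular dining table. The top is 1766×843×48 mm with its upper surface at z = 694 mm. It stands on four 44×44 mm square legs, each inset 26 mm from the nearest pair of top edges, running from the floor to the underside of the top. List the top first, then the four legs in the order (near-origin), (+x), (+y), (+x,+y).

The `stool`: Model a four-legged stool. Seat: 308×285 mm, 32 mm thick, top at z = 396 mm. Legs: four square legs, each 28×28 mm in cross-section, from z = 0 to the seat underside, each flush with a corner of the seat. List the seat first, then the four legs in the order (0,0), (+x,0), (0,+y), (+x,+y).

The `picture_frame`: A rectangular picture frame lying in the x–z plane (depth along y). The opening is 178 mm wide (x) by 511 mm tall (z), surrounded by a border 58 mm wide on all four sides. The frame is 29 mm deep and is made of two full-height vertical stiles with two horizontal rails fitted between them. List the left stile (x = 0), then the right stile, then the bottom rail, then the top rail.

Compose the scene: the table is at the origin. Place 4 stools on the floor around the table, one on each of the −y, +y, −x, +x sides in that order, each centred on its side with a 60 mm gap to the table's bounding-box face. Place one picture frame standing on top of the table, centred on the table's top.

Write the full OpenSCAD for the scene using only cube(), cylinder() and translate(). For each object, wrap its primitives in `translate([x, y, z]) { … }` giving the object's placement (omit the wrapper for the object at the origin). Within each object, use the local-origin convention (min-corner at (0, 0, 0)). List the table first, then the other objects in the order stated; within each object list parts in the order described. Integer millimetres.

translate([0, 0, 646]) cube([1766, 843, 48]);
translate([26, 26, 0]) cube([44, 44, 646]);
translate([1696, 26, 0]) cube([44, 44, 646]);
translate([26, 773, 0]) cube([44, 44, 646]);
translate([1696, 773, 0]) cube([44, 44, 646]);
translate([729, -345, 0]) {
  translate([0, 0, 364]) cube([308, 285, 32]);
  cube([28, 28, 364]);
  translate([280, 0, 0]) cube([28, 28, 364]);
  translate([0, 257, 0]) cube([28, 28, 364]);
  translate([280, 257, 0]) cube([28, 28, 364]);
}
translate([729, 903, 0]) {
  translate([0, 0, 364]) cube([308, 285, 32]);
  cube([28, 28, 364]);
  translate([280, 0, 0]) cube([28, 28, 364]);
  translate([0, 257, 0]) cube([28, 28, 364]);
  translate([280, 257, 0]) cube([28, 28, 364]);
}
translate([-368, 279, 0]) {
  translate([0, 0, 364]) cube([308, 285, 32]);
  cube([28, 28, 364]);
  translate([280, 0, 0]) cube([28, 28, 364]);
  translate([0, 257, 0]) cube([28, 28, 364]);
  translate([280, 257, 0]) cube([28, 28, 364]);
}
translate([1826, 279, 0]) {
  translate([0, 0, 364]) cube([308, 285, 32]);
  cube([28, 28, 364]);
  translate([280, 0, 0]) cube([28, 28, 364]);
  translate([0, 257, 0]) cube([28, 28, 364]);
  translate([280, 257, 0]) cube([28, 28, 364]);
}
translate([736, 407, 694]) {
  cube([58, 29, 627]);
  translate([236, 0, 0]) cube([58, 29, 627]);
  translate([58, 0, 0]) cube([178, 29, 58]);
  translate([58, 0, 569]) cube([178, 29, 58]);
}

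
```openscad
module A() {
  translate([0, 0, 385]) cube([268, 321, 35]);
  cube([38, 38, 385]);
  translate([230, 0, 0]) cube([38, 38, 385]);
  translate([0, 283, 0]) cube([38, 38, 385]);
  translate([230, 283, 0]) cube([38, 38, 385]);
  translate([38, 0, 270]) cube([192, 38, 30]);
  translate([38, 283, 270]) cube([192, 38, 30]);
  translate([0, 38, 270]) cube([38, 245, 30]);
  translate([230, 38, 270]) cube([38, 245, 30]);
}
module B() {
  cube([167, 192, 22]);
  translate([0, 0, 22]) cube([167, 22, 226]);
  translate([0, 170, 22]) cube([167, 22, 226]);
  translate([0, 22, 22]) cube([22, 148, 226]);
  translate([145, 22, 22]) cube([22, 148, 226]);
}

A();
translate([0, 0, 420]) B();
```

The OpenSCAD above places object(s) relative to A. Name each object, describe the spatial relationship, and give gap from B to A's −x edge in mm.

The open box's min-x is at 0; the stool's min-x is 0; gap = 0 mm.

A is a stool. B is an open box. The open box is on top of the stool. The gap from the open box to the stool's −x edge is 0 mm.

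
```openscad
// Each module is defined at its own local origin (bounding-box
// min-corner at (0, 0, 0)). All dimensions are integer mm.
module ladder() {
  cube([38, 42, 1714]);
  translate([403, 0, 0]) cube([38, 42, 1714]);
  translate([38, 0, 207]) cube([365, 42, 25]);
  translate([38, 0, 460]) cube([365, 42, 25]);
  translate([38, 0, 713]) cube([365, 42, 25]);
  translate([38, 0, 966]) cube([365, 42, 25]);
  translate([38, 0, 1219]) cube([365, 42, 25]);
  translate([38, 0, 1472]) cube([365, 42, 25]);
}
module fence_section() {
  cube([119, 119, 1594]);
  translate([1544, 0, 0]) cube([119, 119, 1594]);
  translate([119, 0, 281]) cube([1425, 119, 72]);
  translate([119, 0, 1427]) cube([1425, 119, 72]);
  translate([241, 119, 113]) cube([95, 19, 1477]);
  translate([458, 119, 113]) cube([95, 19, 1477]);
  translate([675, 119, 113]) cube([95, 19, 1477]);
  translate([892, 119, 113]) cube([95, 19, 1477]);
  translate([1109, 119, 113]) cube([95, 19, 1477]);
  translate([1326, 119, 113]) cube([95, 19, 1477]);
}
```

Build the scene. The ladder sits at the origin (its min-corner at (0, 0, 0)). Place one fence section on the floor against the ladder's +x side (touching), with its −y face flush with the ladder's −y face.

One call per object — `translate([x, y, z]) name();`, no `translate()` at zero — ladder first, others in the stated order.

ladder();
translate([441, 0, 0]) fence_section();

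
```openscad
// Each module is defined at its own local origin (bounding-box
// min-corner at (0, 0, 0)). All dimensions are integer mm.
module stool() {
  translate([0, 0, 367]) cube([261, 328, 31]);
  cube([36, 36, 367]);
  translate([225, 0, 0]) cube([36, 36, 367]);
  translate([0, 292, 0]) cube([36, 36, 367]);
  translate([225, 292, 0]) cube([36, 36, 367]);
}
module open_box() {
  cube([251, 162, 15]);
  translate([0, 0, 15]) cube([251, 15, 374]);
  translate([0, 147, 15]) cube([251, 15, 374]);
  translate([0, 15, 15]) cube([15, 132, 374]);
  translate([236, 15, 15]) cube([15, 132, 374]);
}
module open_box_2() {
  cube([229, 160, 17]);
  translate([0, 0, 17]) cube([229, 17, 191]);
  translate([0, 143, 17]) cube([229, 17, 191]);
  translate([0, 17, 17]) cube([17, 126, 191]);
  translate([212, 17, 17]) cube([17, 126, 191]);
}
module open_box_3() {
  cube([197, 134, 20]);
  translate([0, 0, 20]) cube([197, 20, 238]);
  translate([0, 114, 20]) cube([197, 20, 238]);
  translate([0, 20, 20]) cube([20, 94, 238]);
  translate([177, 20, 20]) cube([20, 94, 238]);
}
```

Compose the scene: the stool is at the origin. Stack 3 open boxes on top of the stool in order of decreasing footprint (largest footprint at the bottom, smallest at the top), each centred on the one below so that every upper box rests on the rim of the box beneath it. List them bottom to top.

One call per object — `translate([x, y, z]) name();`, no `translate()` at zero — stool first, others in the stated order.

stool();
translate([5, 83, 398]) open_box();
translate([16, 84, 787]) open_box_2();
translate([32, 97, 995]) open_box_3();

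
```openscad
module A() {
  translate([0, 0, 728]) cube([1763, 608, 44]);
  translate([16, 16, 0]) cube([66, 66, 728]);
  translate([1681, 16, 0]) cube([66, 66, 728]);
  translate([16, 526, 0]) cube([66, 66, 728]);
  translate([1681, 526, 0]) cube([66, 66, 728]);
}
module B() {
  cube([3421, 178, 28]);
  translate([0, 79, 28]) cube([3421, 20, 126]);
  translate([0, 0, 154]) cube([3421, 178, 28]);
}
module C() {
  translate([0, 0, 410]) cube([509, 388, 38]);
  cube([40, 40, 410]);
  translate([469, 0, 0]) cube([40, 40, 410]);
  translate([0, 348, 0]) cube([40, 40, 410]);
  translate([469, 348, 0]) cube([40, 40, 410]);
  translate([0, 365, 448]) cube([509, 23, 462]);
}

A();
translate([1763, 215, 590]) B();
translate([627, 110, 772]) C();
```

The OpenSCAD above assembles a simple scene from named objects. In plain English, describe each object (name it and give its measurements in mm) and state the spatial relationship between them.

A is a table: top 1763 mm (x) × 608 mm (y), 44 mm thick, upper face at z = 772 mm, on four 66×66 mm square legs, each inset 16 mm from the nearest pair of top edges, running from z = 0 to the bottom of the top.

B is an I-beam lying along x, 3421 mm long. Overall section height 182 mm. Two flanges 178 mm wide (y) and 28 mm thick, one on the floor and one at the top; a web 20 mm thick runs between them, centred on the flange width.

C is a chair: 509×388 mm seat, 38 mm thick, top at z = 448 mm, on four 40 mm square corner legs flush with the seat edges. A 23 mm thick backrest slab spans the full seat width, extending 462 mm above the seat top, its back face flush with the seat's +y edge.

The I-beam is beside the table with their tops flush at z = 772. The chair is on top of the table, centred.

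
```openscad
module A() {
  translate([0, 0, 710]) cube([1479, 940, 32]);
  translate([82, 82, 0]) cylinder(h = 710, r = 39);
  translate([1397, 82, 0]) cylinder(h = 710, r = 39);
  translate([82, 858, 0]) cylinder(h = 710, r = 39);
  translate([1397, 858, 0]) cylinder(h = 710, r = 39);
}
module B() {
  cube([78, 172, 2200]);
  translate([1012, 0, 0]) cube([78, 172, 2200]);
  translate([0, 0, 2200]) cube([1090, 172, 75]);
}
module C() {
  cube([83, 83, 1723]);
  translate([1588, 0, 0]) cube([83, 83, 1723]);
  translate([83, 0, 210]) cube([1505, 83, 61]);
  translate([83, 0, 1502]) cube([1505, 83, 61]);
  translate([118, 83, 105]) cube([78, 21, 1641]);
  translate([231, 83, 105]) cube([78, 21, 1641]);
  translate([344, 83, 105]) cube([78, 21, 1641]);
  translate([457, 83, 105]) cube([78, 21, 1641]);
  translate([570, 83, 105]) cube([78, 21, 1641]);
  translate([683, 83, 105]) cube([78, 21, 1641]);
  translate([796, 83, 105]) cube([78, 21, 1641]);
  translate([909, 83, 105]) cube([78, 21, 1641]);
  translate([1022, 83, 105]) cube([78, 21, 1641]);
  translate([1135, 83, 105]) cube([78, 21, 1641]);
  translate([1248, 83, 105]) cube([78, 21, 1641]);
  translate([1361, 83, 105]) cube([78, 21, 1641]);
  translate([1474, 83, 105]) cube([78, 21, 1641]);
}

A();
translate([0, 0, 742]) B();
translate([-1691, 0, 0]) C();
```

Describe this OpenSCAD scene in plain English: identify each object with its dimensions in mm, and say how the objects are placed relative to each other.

A is a rectangular dining table. The top is 1479×940×32 mm with its upper surface at z = 742 mm. It stands on four round legs of 78 mm diameter, each leg's bounding box inset 43 mm from the nearest pair of top edges, running from the floor to the underside of the top.

B is a door frame. The clear opening is 934 mm wide and 2200 mm high. Two 78 mm wide jambs, 172 mm deep, stand either side of the opening from the floor to the top of the opening. A 75 mm thick head sits across the top of both jambs, spanning the full outside width of the frame.

C is a fence section. Two 83×83 mm posts, 1723 mm tall, stand on the floor with a clear span of 1505 mm between their inner faces. Two horizontal rails of 83×61 mm section span the gap between the posts with their undersides at z = 210 mm and z = 1502 mm, flush with the posts' −y face. 13 pickets, each 78 mm wide, 21 mm thick and 1641 mm tall, are fixed to the +y face of the rails with their bottoms at z = 105 mm, evenly spaced across the span with equal gaps (rounded down to the nearest mm) at the −x end and between each pair — any rounding remainder accumulates at the +x end.

The door frame is on top of the table. The fence section is on the floor beside the table on its −x side.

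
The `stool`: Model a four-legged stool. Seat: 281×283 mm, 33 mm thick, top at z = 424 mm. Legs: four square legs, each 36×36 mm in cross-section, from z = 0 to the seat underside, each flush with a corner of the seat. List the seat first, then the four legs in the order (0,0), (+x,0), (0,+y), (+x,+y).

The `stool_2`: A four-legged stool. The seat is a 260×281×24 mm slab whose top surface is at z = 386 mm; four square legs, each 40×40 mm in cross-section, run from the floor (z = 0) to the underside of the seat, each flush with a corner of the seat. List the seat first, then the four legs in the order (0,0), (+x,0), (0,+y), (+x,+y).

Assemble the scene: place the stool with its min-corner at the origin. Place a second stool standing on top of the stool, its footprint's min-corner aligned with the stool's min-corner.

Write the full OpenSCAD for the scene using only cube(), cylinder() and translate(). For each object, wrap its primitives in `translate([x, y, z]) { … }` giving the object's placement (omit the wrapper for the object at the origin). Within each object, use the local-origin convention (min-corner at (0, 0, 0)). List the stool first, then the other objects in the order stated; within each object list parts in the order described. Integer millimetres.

translate([0, 0, 391]) cube([281, 283, 33]);
cube([36, 36, 391]);
translate([245, 0, 0]) cube([36, 36, 391]);
translate([0, 247, 0]) cube([36, 36, 391]);
translate([245, 247, 0]) cube([36, 36, 391]);
translate([0, 0, 424]) {
  translate([0, 0, 362]) cube([260, 281, 24]);
  cube([40, 40, 362]);
  translate([220, 0, 0]) cube([40, 40, 362]);
  translate([0, 241, 0]) cube([40, 40, 362]);
  translate([220, 241, 0]) cube([40, 40, 362]);
}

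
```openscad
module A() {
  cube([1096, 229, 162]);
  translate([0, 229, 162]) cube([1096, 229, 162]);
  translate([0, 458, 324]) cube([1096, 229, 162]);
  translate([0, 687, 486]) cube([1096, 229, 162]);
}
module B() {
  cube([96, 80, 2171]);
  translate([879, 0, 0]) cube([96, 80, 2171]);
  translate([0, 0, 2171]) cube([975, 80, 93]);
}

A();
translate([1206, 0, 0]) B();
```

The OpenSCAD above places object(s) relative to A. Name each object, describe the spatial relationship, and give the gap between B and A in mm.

A is a staircase. B is a door frame. The door frame is on the floor beside the staircase on its +x side. The gap between the door frame and the staircase is 110 mm.

The door frame's nearest face is 110 mm from the staircase's +x face.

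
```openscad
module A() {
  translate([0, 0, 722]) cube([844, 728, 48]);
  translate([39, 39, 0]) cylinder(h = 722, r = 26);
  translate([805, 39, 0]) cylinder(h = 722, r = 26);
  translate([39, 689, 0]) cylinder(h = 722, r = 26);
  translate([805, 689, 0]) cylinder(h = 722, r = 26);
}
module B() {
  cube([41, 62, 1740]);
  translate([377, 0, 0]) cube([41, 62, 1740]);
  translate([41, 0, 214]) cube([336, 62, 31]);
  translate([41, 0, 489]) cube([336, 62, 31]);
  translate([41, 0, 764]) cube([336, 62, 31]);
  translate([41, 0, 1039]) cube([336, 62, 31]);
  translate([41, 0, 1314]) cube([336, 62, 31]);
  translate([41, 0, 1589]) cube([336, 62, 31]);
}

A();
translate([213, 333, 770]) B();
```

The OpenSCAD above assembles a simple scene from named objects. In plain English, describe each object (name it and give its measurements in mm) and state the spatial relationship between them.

A is a table: top 844 mm (x) × 728 mm (y), 48 mm thick, upper face at z = 770 mm, on four round legs of 52 mm diameter, each leg's bounding box inset 13 mm from the nearest pair of top edges, running from z = 0 to the bottom of the top.

B is a straight ladder. Two 41×62 mm vertical rails, 1740 mm tall, stand 418 mm apart (outside-to-outside) with their front faces coplanar on the −y side. 6 rungs, each 62 mm deep and 31 mm tall, span between the inner faces of the rails, front faces flush with the rails. The lowest rung's underside is at z = 214 mm and rungs are spaced 275 mm apart (underside to underside).

The ladder is on top of the table, centred.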